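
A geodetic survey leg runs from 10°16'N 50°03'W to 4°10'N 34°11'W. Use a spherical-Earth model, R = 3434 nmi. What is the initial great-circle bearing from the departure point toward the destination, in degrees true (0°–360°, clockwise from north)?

110.0°

N = sin Δλ·cos φ₂ = +0.2727;  D = cos φ₁ sin φ₂ − sin φ₁ cos φ₂ cos Δλ = -0.0995
initial course = atan2(N, D) = 110.05°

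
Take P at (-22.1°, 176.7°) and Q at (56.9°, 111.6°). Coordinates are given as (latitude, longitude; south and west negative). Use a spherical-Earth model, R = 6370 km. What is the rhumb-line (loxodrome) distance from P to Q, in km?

Δψ = ln[tan(π/4+φ₂/2)/tan(π/4+φ₁/2)] = +1.6091;  Δφ = +1.3788 rad,  Δλ = -1.1362 rad
q = Δφ/Δψ = 0.8569
d = R·√(Δφ² + q²Δλ²) = 6370·1.68789 = 10752 km

10752 km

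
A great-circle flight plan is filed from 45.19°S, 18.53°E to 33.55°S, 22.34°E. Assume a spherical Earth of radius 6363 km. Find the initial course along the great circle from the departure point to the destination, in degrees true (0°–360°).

N = sin Δλ·cos φ₂ = +0.0554;  D = cos φ₁ sin φ₂ − sin φ₁ cos φ₂ cos Δλ = +0.2005
initial course = atan2(N, D) = 15.44°

15.4°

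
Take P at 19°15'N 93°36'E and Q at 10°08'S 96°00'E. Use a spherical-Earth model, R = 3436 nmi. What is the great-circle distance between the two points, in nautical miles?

1768 nmi

cos σ = sin φ₁ sin φ₂ + cos φ₁ cos φ₂ cos Δλ
      = sin(19.25°)sin(-10.13°) + cos(19.25°)cos(-10.13°)cos(2.40°) = 0.8705
σ = 29.478° → d = Rσ = 3436·0.51449 = 1768 nmi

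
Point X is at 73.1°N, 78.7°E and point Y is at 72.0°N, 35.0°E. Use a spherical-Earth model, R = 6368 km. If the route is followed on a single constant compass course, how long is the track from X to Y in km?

1461 km

Rhumb course C = atan2(Δλ, Δψ) with Δψ = ln[tan(π/4+φ₂/2)/tan(π/4+φ₁/2)] = -0.0640, Δλ = -0.7627 → C = 265.20°
d = R·|Δφ| / |cos C| = 6368·0.01920 / 0.08367 = 1461 km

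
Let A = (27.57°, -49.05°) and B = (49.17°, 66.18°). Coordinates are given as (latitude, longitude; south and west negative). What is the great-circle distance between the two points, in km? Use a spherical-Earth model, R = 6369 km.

Haversine: a = sin²(Δφ/2)+cos φ₁ cos φ₂ sin²(Δλ/2) = 0.44842;  σ = 2·atan2(√a,√(1−a))
σ = 84.079° → d = Rσ = 6369·1.46745 = 9346 km

9346 km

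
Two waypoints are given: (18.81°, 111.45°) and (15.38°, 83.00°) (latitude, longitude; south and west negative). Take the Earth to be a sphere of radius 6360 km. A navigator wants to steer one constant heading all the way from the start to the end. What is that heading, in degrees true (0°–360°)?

262.8°

Δψ = ln[tan(π/4+φ₂/2)/tan(π/4+φ₁/2)] = -0.0626
Δλ = -0.4965 rad (taken the short way round)
course = atan2(Δλ, Δψ) = 262.81°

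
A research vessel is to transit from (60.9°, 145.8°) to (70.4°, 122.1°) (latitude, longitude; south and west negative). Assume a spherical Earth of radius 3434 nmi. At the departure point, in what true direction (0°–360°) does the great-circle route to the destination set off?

324.6°

N = sin Δλ·cos φ₂ = -0.1348;  D = cos φ₁ sin φ₂ − sin φ₁ cos φ₂ cos Δλ = +0.1898
initial course = atan2(N, D) = 324.61°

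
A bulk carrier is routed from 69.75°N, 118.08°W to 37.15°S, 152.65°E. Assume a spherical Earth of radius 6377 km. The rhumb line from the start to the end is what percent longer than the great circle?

2.3%

Great circle: σ = 2.1689 rad → d_gc = Rσ = 13831.0 km
Rhumb: Δφ = -1.8658, Δλ = -1.5581, Δψ = -2.4220, q = Δφ/Δψ = 0.7703 → d_rh = R√(Δφ²+q²Δλ²) = 14147.2 km
Excess = (14147.2 − 13831.0) / 13831.0 = 316.2 / 13831.0 = 2.29% ≈ 2.3%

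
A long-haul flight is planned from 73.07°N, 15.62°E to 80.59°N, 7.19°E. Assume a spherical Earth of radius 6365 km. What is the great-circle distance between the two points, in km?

Haversine: a = sin²(Δφ/2)+cos φ₁ cos φ₂ sin²(Δλ/2) = 0.00456;  σ = 2·atan2(√a,√(1−a))
σ = 7.742° → d = Rσ = 6365·0.13512 = 860 km

860 km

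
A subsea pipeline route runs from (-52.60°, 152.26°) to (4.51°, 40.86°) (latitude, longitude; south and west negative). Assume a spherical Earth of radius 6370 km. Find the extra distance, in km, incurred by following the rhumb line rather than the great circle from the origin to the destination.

540 km

Great circle: cos σ = sin φ₁ sin φ₂ + cos φ₁ cos φ₂ cos Δλ,  σ = 1.8581 rad → d_gc = 11836.3 km
Rhumb line: Δψ = +1.1621, q = Δφ/Δψ = 0.8577, d_rh = R√(Δφ²+q²Δλ²) = 12376.0 km
Excess = 12376.0 − 11836.3 = 539.7 ≈ 540 km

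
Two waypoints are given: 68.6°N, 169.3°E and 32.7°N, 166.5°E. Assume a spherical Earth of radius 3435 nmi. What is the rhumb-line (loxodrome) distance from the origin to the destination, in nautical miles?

Rhumb course C = atan2(Δλ, Δψ) with Δψ = ln[tan(π/4+φ₂/2)/tan(π/4+φ₁/2)] = -1.0618, Δλ = -0.0489 → C = 182.64°
d = R·|Δφ| / |cos C| = 3435·0.62657 / 0.99894 = 2155 nmi

2155 nmi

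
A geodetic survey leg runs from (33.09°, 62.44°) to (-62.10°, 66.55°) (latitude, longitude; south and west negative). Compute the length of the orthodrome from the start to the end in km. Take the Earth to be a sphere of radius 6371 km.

Haversine: a = sin²(Δφ/2)+cos φ₁ cos φ₂ sin²(Δλ/2) = 0.54573;  σ = 2·atan2(√a,√(1−a))
σ = 95.248° → d = Rσ = 6371·1.66239 = 10591 km

10591 km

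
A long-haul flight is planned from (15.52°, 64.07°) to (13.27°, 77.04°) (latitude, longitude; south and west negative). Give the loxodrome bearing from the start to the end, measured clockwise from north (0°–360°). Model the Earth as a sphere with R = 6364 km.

Δψ = ln[tan(π/4+φ₂/2)/tan(π/4+φ₁/2)] = -0.0405
Δλ = +0.2264 rad (taken the short way round)
course = atan2(Δλ, Δψ) = 100.15°

100.2°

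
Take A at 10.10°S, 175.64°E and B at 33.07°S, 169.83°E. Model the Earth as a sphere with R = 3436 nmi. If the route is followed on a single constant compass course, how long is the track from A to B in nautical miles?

Δψ = ln[tan(π/4+φ₂/2)/tan(π/4+φ₁/2)] = -0.4350;  Δφ = -0.4009 rad,  Δλ = -0.1014 rad
q = Δφ/Δψ = 0.9216
d = R·√(Δφ² + q²Δλ²) = 3436·0.41165 = 1414 nmi

1414 nmi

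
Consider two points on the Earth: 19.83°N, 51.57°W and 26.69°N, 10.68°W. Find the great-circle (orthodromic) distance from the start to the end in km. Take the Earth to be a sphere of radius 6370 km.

Haversine: a = sin²(Δφ/2)+cos φ₁ cos φ₂ sin²(Δλ/2) = 0.10613;  σ = 2·atan2(√a,√(1−a))
σ = 38.025° → d = Rσ = 6370·0.66367 = 4228 km

4228 km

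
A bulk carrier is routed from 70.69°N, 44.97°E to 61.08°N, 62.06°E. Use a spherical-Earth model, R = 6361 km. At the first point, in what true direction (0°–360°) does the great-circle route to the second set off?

N = sin Δλ·cos φ₂ = +0.1421;  D = cos φ₁ sin φ₂ − sin φ₁ cos φ₂ cos Δλ = -0.1468
initial course = atan2(N, D) = 135.93°

135.9°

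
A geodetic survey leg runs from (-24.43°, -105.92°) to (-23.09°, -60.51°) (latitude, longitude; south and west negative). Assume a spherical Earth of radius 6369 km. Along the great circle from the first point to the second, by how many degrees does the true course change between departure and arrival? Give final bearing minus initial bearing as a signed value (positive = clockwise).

-19.1°

At departure: θ₁ = atan2(sin Δλ cos φ₂, cos φ₁ sin φ₂ − sin φ₁ cos φ₂ cos Δλ) = 97.82°
At arrival: θ₂ = atan2(sin Δλ cos φ₁, −cos φ₂ sin φ₁ + sin φ₂ cos φ₁ cos Δλ) = 78.68°
Δθ = θ₂ − θ₁ = -19.1°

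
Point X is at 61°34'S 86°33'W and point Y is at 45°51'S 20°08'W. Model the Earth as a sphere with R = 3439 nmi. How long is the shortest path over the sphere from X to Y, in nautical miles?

2414 nmi

Haversine: a = sin²(Δφ/2)+cos φ₁ cos φ₂ sin²(Δλ/2) = 0.11817;  σ = 2·atan2(√a,√(1−a))
σ = 40.213° → d = Rσ = 3439·0.70185 = 2414 nmi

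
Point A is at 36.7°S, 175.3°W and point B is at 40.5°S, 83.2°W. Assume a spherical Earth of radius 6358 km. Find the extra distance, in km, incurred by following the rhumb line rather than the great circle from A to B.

Great circle: cos σ = sin φ₁ sin φ₂ + cos φ₁ cos φ₂ cos Δλ,  σ = 1.1963 rad → d_gc = 7606.2 km
Rhumb line: Δψ = -0.0849, q = Δφ/Δψ = 0.7812, d_rh = R√(Δφ²+q²Δλ²) = 7995.1 km
Excess = 7995.1 − 7606.2 = 388.9 ≈ 389 km

389 km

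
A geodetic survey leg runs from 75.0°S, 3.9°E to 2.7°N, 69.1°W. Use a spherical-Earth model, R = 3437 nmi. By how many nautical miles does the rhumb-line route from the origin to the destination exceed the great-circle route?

Great circle: cos σ = sin φ₁ sin φ₂ + cos φ₁ cos φ₂ cos Δλ,  σ = 1.5407 rad → d_gc = 5295.4 nmi
Rhumb line: Δψ = +2.0747, q = Δφ/Δψ = 0.6536, d_rh = R√(Δφ²+q²Δλ²) = 5469.7 nmi
Excess = 5469.7 − 5295.4 = 174.3 ≈ 174 nmi

174 nmi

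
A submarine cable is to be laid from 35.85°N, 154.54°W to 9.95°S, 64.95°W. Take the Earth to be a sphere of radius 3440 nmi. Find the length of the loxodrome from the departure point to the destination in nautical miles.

5781 nmi

Δψ = ln[tan(π/4+φ₂/2)/tan(π/4+φ₁/2)] = -0.8456;  Δφ = -0.7994 rad,  Δλ = +1.5636 rad
q = Δφ/Δψ = 0.9453
d = R·√(Δφ² + q²Δλ²) = 3440·1.68046 = 5781 nmi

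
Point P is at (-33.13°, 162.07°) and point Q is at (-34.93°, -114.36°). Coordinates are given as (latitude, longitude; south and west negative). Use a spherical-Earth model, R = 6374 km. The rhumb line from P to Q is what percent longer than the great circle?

3.3%

Great circle: σ = 1.1704 rad → d_gc = Rσ = 7459.8 km
Rhumb: Δφ = -0.0314, Δλ = +1.4586, Δψ = -0.0379, q = Δφ/Δψ = 0.8287 → d_rh = R√(Δφ²+q²Δλ²) = 7706.8 km
Excess = (7706.8 − 7459.8) / 7459.8 = 247.0 / 7459.8 = 3.31% ≈ 3.3%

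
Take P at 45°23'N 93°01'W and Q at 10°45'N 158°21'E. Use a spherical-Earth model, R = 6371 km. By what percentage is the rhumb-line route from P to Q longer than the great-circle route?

4.9%

Great circle: σ = 1.6586 rad → d_gc = Rσ = 10567.0 km
Rhumb: Δφ = -0.6045, Δλ = -1.8960, Δψ = -0.7021, q = Δφ/Δψ = 0.8609 → d_rh = R√(Δφ²+q²Δλ²) = 11089.4 km
Excess = (11089.4 − 10567.0) / 10567.0 = 522.4 / 10567.0 = 4.94% ≈ 4.9%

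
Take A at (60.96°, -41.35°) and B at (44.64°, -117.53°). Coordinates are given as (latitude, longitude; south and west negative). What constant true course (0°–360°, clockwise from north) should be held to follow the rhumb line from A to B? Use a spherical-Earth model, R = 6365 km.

Meridional parts: M(φ₁)=+1.3510, M(φ₂)=+0.8725 → ΔM = -0.4785;  Δλ = -1.3296 rad
tan C = Δλ / ΔM = +2.7790 → C = 250.21°

250.2°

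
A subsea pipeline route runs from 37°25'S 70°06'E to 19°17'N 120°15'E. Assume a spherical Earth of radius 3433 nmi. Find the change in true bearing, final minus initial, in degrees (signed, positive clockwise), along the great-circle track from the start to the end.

At departure: θ₁ = atan2(sin Δλ cos φ₂, cos φ₁ sin φ₂ − sin φ₁ cos φ₂ cos Δλ) = 49.01°
At arrival: θ₂ = atan2(sin Δλ cos φ₁, −cos φ₂ sin φ₁ + sin φ₂ cos φ₁ cos Δλ) = 39.43°
Δθ = θ₂ − θ₁ = -9.6°

-9.6°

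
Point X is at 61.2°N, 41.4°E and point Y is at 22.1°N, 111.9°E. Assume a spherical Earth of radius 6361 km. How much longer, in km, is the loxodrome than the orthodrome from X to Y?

Great circle: cos σ = sin φ₁ sin φ₂ + cos φ₁ cos φ₂ cos Δλ,  σ = 1.0716 rad → d_gc = 6816.7 km
Rhumb line: Δψ = -0.9640, q = Δφ/Δψ = 0.7079, d_rh = R√(Δφ²+q²Δλ²) = 7038.8 km
Excess = 7038.8 − 6816.7 = 222.1 ≈ 222 km

222 km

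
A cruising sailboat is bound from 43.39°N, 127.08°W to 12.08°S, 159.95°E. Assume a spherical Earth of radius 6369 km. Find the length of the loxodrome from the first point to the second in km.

9668 km

Rhumb course C = atan2(Δλ, Δψ) with Δψ = ln[tan(π/4+φ₂/2)/tan(π/4+φ₁/2)] = -1.0546, Δλ = -1.2736 → C = 230.37°
d = R·|Δφ| / |cos C| = 6369·0.96813 / 0.63779 = 9668 km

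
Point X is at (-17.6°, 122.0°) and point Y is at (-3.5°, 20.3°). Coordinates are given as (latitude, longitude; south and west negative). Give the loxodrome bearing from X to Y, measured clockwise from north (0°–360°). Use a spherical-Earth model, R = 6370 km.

Meridional parts: M(φ₁)=-0.3121, M(φ₂)=-0.0611 → ΔM = +0.2510;  Δλ = -1.7750 rad
tan C = Δλ / ΔM = -7.0717 → C = 278.05°

278.0°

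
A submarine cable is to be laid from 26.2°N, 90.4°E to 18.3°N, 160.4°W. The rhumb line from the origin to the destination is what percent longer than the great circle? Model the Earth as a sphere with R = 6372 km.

3.2%

Great circle: σ = 1.7128 rad → d_gc = Rσ = 10914.0 km
Rhumb: Δφ = -0.1379, Δλ = +1.9059, Δψ = -0.1491, q = Δφ/Δψ = 0.9246 → d_rh = R√(Δφ²+q²Δλ²) = 11262.6 km
Excess = (11262.6 − 10914.0) / 10914.0 = 348.6 / 10914.0 = 3.19% ≈ 3.2%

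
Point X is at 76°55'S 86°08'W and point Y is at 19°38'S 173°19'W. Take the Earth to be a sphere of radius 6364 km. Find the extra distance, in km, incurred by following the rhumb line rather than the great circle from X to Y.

Great circle: cos σ = sin φ₁ sin φ₂ + cos φ₁ cos φ₂ cos Δλ,  σ = 1.2263 rad → d_gc = 7804.0 km
Rhumb line: Δψ = +1.8161, q = Δφ/Δψ = 0.5505, d_rh = R√(Δφ²+q²Δλ²) = 8300.7 km
Excess = 8300.7 − 7804.0 = 496.7 ≈ 497 km

497 km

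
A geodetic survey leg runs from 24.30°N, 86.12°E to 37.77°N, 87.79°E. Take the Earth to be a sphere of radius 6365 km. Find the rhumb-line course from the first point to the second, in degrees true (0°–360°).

6.0°

Meridional parts: M(φ₁)=+0.4374, M(φ₂)=+0.7129 → ΔM = +0.2755;  Δλ = +0.0291 rad
tan C = Δλ / ΔM = +0.1058 → C = 6.04°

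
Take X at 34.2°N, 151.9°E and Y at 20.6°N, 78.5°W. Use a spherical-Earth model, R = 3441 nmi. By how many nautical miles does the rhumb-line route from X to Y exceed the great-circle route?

Great circle: cos σ = sin φ₁ sin φ₂ + cos φ₁ cos φ₂ cos Δλ,  σ = 1.8710 rad → d_gc = 6438.2 nmi
Rhumb line: Δψ = -0.2683, q = Δφ/Δψ = 0.8846, d_rh = R√(Δφ²+q²Δλ²) = 6933.4 nmi
Excess = 6933.4 − 6438.2 = 495.2 ≈ 495 nmi

495 nmi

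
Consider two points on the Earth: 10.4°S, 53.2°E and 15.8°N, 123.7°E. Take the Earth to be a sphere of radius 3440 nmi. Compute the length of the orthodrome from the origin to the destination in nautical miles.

4475 nmi

cos σ = sin φ₁ sin φ₂ + cos φ₁ cos φ₂ cos Δλ
      = sin(-10.40°)sin(15.80°) + cos(-10.40°)cos(15.80°)cos(70.50°) = 0.2668
σ = 74.528° → d = Rσ = 3440·1.30076 = 4475 nmi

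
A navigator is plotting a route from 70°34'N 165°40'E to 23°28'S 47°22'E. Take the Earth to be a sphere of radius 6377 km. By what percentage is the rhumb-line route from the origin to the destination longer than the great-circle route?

6.6%

Great circle: σ = 2.1179 rad → d_gc = Rσ = 13505.9 km
Rhumb: Δφ = -1.6412, Δλ = -2.0647, Δψ = -2.1863, q = Δφ/Δψ = 0.7507 → d_rh = R√(Δφ²+q²Δλ²) = 14395.5 km
Excess = (14395.5 − 13505.9) / 13505.9 = 889.6 / 13505.9 = 6.59% ≈ 6.6%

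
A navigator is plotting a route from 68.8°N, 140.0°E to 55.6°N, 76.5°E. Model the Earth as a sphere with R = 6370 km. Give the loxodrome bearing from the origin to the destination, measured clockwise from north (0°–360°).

245.6°

Δψ = ln[tan(π/4+φ₂/2)/tan(π/4+φ₁/2)] = -0.5032
Δλ = -1.1083 rad (taken the short way round)
course = atan2(Δλ, Δψ) = 245.58°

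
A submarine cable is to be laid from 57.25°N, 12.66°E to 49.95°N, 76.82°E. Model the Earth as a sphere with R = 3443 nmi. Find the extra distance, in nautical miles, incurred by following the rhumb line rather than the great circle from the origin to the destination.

Great circle: cos σ = sin φ₁ sin φ₂ + cos φ₁ cos φ₂ cos Δλ,  σ = 0.6509 rad → d_gc = 2241.1 nmi
Rhumb line: Δψ = -0.2154, q = Δφ/Δψ = 0.5915, d_rh = R√(Δφ²+q²Δλ²) = 2322.5 nmi
Excess = 2322.5 − 2241.1 = 81.4 ≈ 81 nmi

81 nmi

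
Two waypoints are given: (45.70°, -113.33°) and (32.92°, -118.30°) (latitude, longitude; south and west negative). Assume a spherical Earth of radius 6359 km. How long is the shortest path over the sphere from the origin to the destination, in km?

cos σ = sin φ₁ sin φ₂ + cos φ₁ cos φ₂ cos Δλ
      = sin(45.70°)sin(32.92°) + cos(45.70°)cos(32.92°)cos(-4.97°) = 0.9730
σ = 13.339° → d = Rσ = 6359·0.23281 = 1480 km

1480 km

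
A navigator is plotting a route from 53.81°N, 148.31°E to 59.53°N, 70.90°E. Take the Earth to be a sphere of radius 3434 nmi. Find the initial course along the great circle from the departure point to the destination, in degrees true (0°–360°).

N = sin Δλ·cos φ₂ = -0.4949;  D = cos φ₁ sin φ₂ − sin φ₁ cos φ₂ cos Δλ = +0.4197
initial course = atan2(N, D) = 310.30°

310.3°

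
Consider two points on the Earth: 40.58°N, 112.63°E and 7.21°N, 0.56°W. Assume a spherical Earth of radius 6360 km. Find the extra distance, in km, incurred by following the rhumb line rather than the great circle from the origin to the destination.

483 km

Great circle: cos σ = sin φ₁ sin φ₂ + cos φ₁ cos φ₂ cos Δλ,  σ = 1.7876 rad → d_gc = 11368.9 km
Rhumb line: Δψ = -0.6500, q = Δφ/Δψ = 0.8960, d_rh = R√(Δφ²+q²Δλ²) = 11851.6 km
Excess = 11851.6 − 11368.9 = 482.7 ≈ 483 km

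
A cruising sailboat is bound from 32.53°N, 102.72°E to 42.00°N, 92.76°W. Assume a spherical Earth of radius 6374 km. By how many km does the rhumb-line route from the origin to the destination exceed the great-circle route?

Great circle: cos σ = sin φ₁ sin φ₂ + cos φ₁ cos φ₂ cos Δλ,  σ = 1.8173 rad → d_gc = 11583.4 km
Rhumb line: Δψ = +0.2082, q = Δφ/Δψ = 0.7939, d_rh = R√(Δφ²+q²Δλ²) = 14568.1 km
Excess = 14568.1 − 11583.4 = 2984.7 ≈ 2985 km

2985 km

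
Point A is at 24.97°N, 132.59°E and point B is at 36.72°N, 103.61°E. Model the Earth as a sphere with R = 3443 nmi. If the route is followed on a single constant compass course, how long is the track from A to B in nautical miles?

Δψ = ln[tan(π/4+φ₂/2)/tan(π/4+φ₁/2)] = +0.2396;  Δφ = +0.2051 rad,  Δλ = -0.5058 rad
q = Δφ/Δψ = 0.8560
d = R·√(Δφ² + q²Δλ²) = 3443·0.47906 = 1649 nmi

1649 nmi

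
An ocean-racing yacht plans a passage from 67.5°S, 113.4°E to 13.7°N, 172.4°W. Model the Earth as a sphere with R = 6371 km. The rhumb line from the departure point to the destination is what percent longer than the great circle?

2.3%

Great circle: σ = 1.6886 rad → d_gc = Rσ = 10758.4 km
Rhumb: Δφ = +1.4172, Δλ = +1.2950, Δψ = +1.8563, q = Δφ/Δψ = 0.7635 → d_rh = R√(Δφ²+q²Δλ²) = 11009.1 km
Excess = (11009.1 − 10758.4) / 10758.4 = 250.7 / 10758.4 = 2.33% ≈ 2.3%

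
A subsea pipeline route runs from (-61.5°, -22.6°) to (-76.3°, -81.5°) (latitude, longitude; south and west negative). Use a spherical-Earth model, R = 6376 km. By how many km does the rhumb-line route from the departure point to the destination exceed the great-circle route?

106 km

Great circle: cos σ = sin φ₁ sin φ₂ + cos φ₁ cos φ₂ cos Δλ,  σ = 0.4222 rad → d_gc = 2692.0 km
Rhumb line: Δψ = -0.7486, q = Δφ/Δψ = 0.3450, d_rh = R√(Δφ²+q²Δλ²) = 2797.7 km
Excess = 2797.7 − 2692.0 = 105.7 ≈ 106 km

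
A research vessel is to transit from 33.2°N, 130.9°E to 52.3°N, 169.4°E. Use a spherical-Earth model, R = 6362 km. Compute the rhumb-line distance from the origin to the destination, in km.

3756 km

Δψ = ln[tan(π/4+φ₂/2)/tan(π/4+φ₁/2)] = +0.4598;  Δφ = +0.3334 rad,  Δλ = +0.6720 rad
q = Δφ/Δψ = 0.7250
d = R·√(Δφ² + q²Δλ²) = 6362·0.59031 = 3756 km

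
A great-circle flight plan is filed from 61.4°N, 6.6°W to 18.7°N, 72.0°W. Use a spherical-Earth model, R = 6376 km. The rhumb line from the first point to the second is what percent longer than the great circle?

Great circle: σ = 1.0812 rad → d_gc = Rσ = 6893.9 km
Rhumb: Δφ = -0.7453, Δλ = -1.1414, Δψ = -1.0346, q = Δφ/Δψ = 0.7204 → d_rh = R√(Δφ²+q²Δλ²) = 7075.6 km
Excess = (7075.6 − 6893.9) / 6893.9 = 181.7 / 6893.9 = 2.64% ≈ 2.6%

2.6%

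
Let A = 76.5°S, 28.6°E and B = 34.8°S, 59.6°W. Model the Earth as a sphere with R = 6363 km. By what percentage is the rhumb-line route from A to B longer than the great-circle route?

Great circle: σ = 0.9752 rad → d_gc = Rσ = 6205.5 km
Rhumb: Δφ = +0.7278, Δλ = -1.5394, Δψ = +1.4855, q = Δφ/Δψ = 0.4899 → d_rh = R√(Δφ²+q²Δλ²) = 6669.1 km
Excess = (6669.1 − 6205.5) / 6205.5 = 463.6 / 6205.5 = 7.47% ≈ 7.5%

7.5%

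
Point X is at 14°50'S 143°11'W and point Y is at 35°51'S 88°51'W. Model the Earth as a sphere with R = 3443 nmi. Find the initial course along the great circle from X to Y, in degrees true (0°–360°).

θ = atan2( sin Δλ·cos φ₂ ,  cos φ₁ sin φ₂ − sin φ₁ cos φ₂ cos Δλ )
  = atan2(+0.6585, -0.4452) = 124.06°

124.1°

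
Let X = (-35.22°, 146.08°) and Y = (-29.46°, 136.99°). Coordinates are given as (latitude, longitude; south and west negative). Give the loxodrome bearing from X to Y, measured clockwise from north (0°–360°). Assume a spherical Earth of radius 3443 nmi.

Δψ = ln[tan(π/4+φ₂/2)/tan(π/4+φ₁/2)] = +0.1191
Δλ = -0.1587 rad (taken the short way round)
course = atan2(Δλ, Δψ) = 306.89°

306.9°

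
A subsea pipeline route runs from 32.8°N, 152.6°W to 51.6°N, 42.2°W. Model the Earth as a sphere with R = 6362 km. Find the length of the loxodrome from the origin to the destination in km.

9212 km

Δψ = ln[tan(π/4+φ₂/2)/tan(π/4+φ₁/2)] = +0.4483;  Δφ = +0.3281 rad,  Δλ = +1.9268 rad
q = Δφ/Δψ = 0.7319
d = R·√(Δφ² + q²Δλ²) = 6362·1.44796 = 9212 km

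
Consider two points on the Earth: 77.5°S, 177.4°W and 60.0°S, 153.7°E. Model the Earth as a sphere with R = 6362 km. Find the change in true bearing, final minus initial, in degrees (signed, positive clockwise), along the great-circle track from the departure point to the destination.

+27.3°

Initial bearing θ₁ = atan2(sin Δλ cos φ₂, cos φ₁ sin φ₂ − sin φ₁ cos φ₂ cos Δλ) = 314.79°
Final bearing θ₂ = (initial bearing from the destination back to the start) + 180° = 342.11°
Δθ = θ₂ − θ₁ = +27.3°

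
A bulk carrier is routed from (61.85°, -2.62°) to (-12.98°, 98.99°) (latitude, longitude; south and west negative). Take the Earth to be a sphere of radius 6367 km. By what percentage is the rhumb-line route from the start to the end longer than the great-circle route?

4.1%

Great circle: σ = 1.8656 rad → d_gc = Rσ = 11878.3 km
Rhumb: Δφ = -1.3060, Δλ = +1.7734, Δψ = -1.6119, q = Δφ/Δψ = 0.8102 → d_rh = R√(Δφ²+q²Δλ²) = 12363.0 km
Excess = (12363.0 − 11878.3) / 11878.3 = 484.7 / 11878.3 = 4.08% ≈ 4.1%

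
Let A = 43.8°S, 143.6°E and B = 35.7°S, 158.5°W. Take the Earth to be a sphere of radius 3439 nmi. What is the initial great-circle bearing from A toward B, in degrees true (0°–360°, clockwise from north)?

N = sin Δλ·cos φ₂ = +0.6879;  D = cos φ₁ sin φ₂ − sin φ₁ cos φ₂ cos Δλ = -0.1225
initial course = atan2(N, D) = 100.10°

100.1°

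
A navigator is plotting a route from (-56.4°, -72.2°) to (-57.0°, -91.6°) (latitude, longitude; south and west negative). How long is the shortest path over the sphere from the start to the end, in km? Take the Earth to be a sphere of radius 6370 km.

1182 km

cos σ = sin φ₁ sin φ₂ + cos φ₁ cos φ₂ cos Δλ
      = sin(-56.40°)sin(-57.00°) + cos(-56.40°)cos(-57.00°)cos(-19.40°) = 0.9828
σ = 10.632° → d = Rσ = 6370·0.18556 = 1182 km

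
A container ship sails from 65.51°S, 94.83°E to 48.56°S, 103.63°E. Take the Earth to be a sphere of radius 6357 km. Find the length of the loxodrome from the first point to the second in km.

Δψ = ln[tan(π/4+φ₂/2)/tan(π/4+φ₁/2)] = +0.5556;  Δφ = +0.2958 rad,  Δλ = +0.1536 rad
q = Δφ/Δψ = 0.5325
d = R·√(Δφ² + q²Δλ²) = 6357·0.30693 = 1951 km

1951 km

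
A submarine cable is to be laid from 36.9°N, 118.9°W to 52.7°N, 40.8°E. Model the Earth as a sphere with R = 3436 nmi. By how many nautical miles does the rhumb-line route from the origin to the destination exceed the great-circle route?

1480 nmi

Great circle: cos σ = sin φ₁ sin φ₂ + cos φ₁ cos φ₂ cos Δλ,  σ = 1.5477 rad → d_gc = 5317.8 nmi
Rhumb line: Δψ = +0.3924, q = Δφ/Δψ = 0.7028, d_rh = R√(Δφ²+q²Δλ²) = 6797.5 nmi
Excess = 6797.5 − 5317.8 = 1479.7 ≈ 1480 nmi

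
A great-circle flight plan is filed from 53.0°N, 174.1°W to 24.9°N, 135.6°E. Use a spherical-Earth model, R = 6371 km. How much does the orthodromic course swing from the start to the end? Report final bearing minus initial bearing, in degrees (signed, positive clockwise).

At departure: θ₁ = atan2(sin Δλ cos φ₂, cos φ₁ sin φ₂ − sin φ₁ cos φ₂ cos Δλ) = 253.30°
At arrival: θ₂ = atan2(sin Δλ cos φ₁, −cos φ₂ sin φ₁ + sin φ₂ cos φ₁ cos Δλ) = 219.46°
Δθ = θ₂ − θ₁ = -33.8°

-33.8°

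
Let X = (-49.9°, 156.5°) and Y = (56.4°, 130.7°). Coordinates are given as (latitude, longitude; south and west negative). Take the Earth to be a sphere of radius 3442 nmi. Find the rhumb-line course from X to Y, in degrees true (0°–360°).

Meridional parts: M(φ₁)=-1.0080, M(φ₂)=+1.1976 → ΔM = +2.2056;  Δλ = -0.4503 rad
tan C = Δλ / ΔM = -0.2042 → C = 348.46°

348.5°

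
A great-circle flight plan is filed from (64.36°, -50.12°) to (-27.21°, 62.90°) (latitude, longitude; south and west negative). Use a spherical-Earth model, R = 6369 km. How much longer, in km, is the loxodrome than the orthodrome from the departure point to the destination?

Great circle: cos σ = sin φ₁ sin φ₂ + cos φ₁ cos φ₂ cos Δλ,  σ = 2.1685 rad → d_gc = 13810.95 km
Rhumb line: Δψ = -1.9742, q = Δφ/Δψ = 0.8096, d_rh = R√(Δφ²+q²Δλ²) = 14389.35 km
Excess = 14389.35 − 13810.95 = 578.40 ≈ 578 km

578 km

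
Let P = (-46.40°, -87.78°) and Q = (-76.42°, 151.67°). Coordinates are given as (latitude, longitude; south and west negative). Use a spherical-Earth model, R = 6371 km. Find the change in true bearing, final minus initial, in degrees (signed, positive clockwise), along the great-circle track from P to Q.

+115.7°

At departure: θ₁ = atan2(sin Δλ cos φ₂, cos φ₁ sin φ₂ − sin φ₁ cos φ₂ cos Δλ) = 194.96°
At arrival: θ₂ = atan2(sin Δλ cos φ₁, −cos φ₂ sin φ₁ + sin φ₂ cos φ₁ cos Δλ) = 310.70°
Δθ = θ₂ − θ₁ = +115.7°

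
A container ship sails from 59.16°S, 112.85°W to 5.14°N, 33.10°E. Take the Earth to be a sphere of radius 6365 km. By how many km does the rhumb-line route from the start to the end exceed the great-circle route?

1684 km

Great circle: cos σ = sin φ₁ sin φ₂ + cos φ₁ cos φ₂ cos Δλ,  σ = 2.0944 rad → d_gc = 13330.56 km
Rhumb line: Δψ = +1.3778, q = Δφ/Δψ = 0.8145, d_rh = R√(Δφ²+q²Δλ²) = 15014.09 km
Excess = 15014.09 − 13330.56 = 1683.53 ≈ 1684 km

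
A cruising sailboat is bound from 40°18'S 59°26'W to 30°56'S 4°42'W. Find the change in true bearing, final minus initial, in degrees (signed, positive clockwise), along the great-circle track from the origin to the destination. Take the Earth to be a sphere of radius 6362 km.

At departure: θ₁ = atan2(sin Δλ cos φ₂, cos φ₁ sin φ₂ − sin φ₁ cos φ₂ cos Δλ) = 95.85°
At arrival: θ₂ = atan2(sin Δλ cos φ₁, −cos φ₂ sin φ₁ + sin φ₂ cos φ₁ cos Δλ) = 62.19°
Δθ = θ₂ − θ₁ = -33.7°

-33.7°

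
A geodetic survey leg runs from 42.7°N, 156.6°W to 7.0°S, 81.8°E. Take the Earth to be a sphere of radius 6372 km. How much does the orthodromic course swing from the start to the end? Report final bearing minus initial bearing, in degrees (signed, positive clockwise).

Initial bearing θ₁ = atan2(sin Δλ cos φ₂, cos φ₁ sin φ₂ − sin φ₁ cos φ₂ cos Δλ) = 287.29°
Final bearing θ₂ = (initial bearing from the destination back to the start) + 180° = 224.99°
Δθ = θ₂ − θ₁ = -62.3°

-62.3°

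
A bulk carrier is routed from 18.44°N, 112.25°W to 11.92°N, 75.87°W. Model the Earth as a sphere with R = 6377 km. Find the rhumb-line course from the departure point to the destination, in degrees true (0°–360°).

Δψ = ln[tan(π/4+φ₂/2)/tan(π/4+φ₁/2)] = -0.1180
Δλ = +0.6350 rad (taken the short way round)
course = atan2(Δλ, Δψ) = 100.53°

100.5°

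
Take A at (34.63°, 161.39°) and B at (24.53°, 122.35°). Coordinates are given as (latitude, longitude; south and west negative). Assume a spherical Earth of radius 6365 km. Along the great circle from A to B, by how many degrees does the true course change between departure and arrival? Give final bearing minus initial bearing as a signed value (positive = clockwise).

-19.9°

Initial bearing θ₁ = atan2(sin Δλ cos φ₂, cos φ₁ sin φ₂ − sin φ₁ cos φ₂ cos Δλ) = 264.03°
Final bearing θ₂ = (initial bearing from the destination back to the start) + 180° = 244.10°
Δθ = θ₂ − θ₁ = -19.9°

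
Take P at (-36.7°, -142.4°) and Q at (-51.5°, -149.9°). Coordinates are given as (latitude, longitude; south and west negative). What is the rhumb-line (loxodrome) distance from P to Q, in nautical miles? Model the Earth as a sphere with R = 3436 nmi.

Rhumb course C = atan2(Δλ, Δψ) with Δψ = ln[tan(π/4+φ₂/2)/tan(π/4+φ₁/2)] = -0.3626, Δλ = -0.1309 → C = 199.85°
d = R·|Δφ| / |cos C| = 3436·0.25831 / 0.94059 = 944 nmi

944 nmi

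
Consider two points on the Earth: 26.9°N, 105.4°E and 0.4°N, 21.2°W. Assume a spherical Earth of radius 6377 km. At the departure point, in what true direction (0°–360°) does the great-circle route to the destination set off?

289.0°

N = sin Δλ·cos φ₂ = -0.8028;  D = cos φ₁ sin φ₂ − sin φ₁ cos φ₂ cos Δλ = +0.2760
initial course = atan2(N, D) = 288.97°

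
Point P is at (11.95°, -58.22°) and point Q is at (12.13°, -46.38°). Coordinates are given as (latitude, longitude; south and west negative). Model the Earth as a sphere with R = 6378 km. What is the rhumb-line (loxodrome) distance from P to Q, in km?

1289 km

Δψ = ln[tan(π/4+φ₂/2)/tan(π/4+φ₁/2)] = +0.0032;  Δφ = +0.0031 rad,  Δλ = +0.2066 rad
q = Δφ/Δψ = 0.9780
d = R·√(Δφ² + q²Δλ²) = 6378·0.20213 = 1289 km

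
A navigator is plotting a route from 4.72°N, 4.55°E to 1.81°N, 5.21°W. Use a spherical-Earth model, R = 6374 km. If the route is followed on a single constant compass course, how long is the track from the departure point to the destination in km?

1131 km

Δψ = ln[tan(π/4+φ₂/2)/tan(π/4+φ₁/2)] = -0.0509;  Δφ = -0.0508 rad,  Δλ = -0.1703 rad
q = Δφ/Δψ = 0.9983
d = R·√(Δφ² + q²Δλ²) = 6374·0.17747 = 1131 km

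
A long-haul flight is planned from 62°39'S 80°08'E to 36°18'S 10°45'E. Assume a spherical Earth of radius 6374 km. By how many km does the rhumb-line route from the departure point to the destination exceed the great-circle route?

213 km

Great circle: cos σ = sin φ₁ sin φ₂ + cos φ₁ cos φ₂ cos Δλ,  σ = 0.8550 rad → d_gc = 5449.8 km
Rhumb line: Δψ = +0.7327, q = Δφ/Δψ = 0.6277, d_rh = R√(Δφ²+q²Δλ²) = 5662.9 km
Excess = 5662.9 − 5449.8 = 213.1 ≈ 213 km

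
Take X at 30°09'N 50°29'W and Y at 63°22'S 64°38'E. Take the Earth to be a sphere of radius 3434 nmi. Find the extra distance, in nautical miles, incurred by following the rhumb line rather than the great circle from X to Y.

Great circle: cos σ = sin φ₁ sin φ₂ + cos φ₁ cos φ₂ cos Δλ,  σ = 2.2313 rad → d_gc = 7662.3 nmi
Rhumb line: Δψ = -1.9933, q = Δφ/Δψ = 0.8188, d_rh = R√(Δφ²+q²Δλ²) = 7958.1 nmi
Excess = 7958.1 − 7662.3 = 295.8 ≈ 296 nmi

296 nmi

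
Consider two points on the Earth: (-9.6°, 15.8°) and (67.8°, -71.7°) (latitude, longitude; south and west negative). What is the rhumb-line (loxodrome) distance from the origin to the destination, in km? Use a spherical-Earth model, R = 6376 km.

Δψ = ln[tan(π/4+φ₂/2)/tan(π/4+φ₁/2)] = +1.7970;  Δφ = +1.3509 rad,  Δλ = -1.5272 rad
q = Δφ/Δψ = 0.7517
d = R·√(Δφ² + q²Δλ²) = 6376·1.77282 = 11303 km

11303 km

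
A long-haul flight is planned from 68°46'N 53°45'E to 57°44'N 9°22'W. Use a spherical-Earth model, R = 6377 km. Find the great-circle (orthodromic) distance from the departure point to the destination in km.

3215 km

Haversine: a = sin²(Δφ/2)+cos φ₁ cos φ₂ sin²(Δλ/2) = 0.06220;  σ = 2·atan2(√a,√(1−a))
σ = 28.884° → d = Rσ = 6377·0.50413 = 3215 km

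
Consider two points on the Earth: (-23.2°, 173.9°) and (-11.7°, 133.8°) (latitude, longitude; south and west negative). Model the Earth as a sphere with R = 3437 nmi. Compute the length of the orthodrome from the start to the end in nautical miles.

cos σ = sin φ₁ sin φ₂ + cos φ₁ cos φ₂ cos Δλ
      = sin(-23.20°)sin(-11.70°) + cos(-23.20°)cos(-11.70°)cos(-40.10°) = 0.7683
σ = 39.795° → d = Rσ = 3437·0.69455 = 2387 nmi

2387 nmi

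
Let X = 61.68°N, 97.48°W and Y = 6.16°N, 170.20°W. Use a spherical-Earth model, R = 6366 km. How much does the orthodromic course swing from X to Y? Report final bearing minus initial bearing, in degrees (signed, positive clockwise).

Initial bearing θ₁ = atan2(sin Δλ cos φ₂, cos φ₁ sin φ₂ − sin φ₁ cos φ₂ cos Δλ) = 257.58°
Final bearing θ₂ = (initial bearing from the destination back to the start) + 180° = 207.77°
Δθ = θ₂ − θ₁ = -49.8°

-49.8°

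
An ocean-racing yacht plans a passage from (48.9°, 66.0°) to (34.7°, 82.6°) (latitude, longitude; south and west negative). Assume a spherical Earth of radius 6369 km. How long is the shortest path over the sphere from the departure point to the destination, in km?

cos σ = sin φ₁ sin φ₂ + cos φ₁ cos φ₂ cos Δλ
      = sin(48.90°)sin(34.70°) + cos(48.90°)cos(34.70°)cos(16.60°) = 0.9469
σ = 18.752° → d = Rσ = 6369·0.32728 = 2084 km

2084 km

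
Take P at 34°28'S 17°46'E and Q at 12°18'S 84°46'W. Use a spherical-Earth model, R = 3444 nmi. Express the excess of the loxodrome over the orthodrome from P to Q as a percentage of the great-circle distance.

Great circle: σ = 1.6251 rad → d_gc = Rσ = 5596.7 nmi
Rhumb: Δφ = +0.3869, Δλ = -1.7895, Δψ = +0.4252, q = Δφ/Δψ = 0.9100 → d_rh = R√(Δφ²+q²Δλ²) = 5764.3 nmi
Excess = (5764.3 − 5596.7) / 5596.7 = 167.6 / 5596.7 = 2.99% ≈ 3.0%

3.0%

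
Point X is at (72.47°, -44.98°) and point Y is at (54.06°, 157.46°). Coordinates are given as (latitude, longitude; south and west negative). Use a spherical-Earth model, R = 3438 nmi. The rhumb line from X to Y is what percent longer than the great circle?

34.3%

Great circle: σ = 0.9165 rad → d_gc = Rσ = 3150.8 nmi
Rhumb: Δφ = -0.3213, Δλ = -2.7499, Δψ = -0.7437, q = Δφ/Δψ = 0.4321 → d_rh = R√(Δφ²+q²Δλ²) = 4231.7 nmi
Excess = (4231.7 − 3150.8) / 3150.8 = 1080.9 / 3150.8 = 34.31% ≈ 34.3%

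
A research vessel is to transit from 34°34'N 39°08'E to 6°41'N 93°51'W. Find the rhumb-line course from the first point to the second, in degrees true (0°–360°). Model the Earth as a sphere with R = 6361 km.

Δψ = ln[tan(π/4+φ₂/2)/tan(π/4+φ₁/2)] = -0.5267
Δλ = -2.3210 rad (taken the short way round)
course = atan2(Δλ, Δψ) = 257.21°

257.2°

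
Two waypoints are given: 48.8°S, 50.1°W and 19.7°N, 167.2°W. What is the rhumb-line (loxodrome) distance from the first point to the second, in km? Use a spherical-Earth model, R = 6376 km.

13981 km

Rhumb course C = atan2(Δλ, Δψ) with Δψ = ln[tan(π/4+φ₂/2)/tan(π/4+φ₁/2)] = +1.3293, Δλ = -2.0438 → C = 303.04°
d = R·|Δφ| / |cos C| = 6376·1.19555 / 0.54523 = 13981 km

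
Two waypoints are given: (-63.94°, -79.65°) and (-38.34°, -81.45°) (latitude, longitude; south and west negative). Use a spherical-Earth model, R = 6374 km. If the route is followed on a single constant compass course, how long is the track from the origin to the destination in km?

Rhumb course C = atan2(Δλ, Δψ) with Δψ = ln[tan(π/4+φ₂/2)/tan(π/4+φ₁/2)] = +0.7380, Δλ = -0.0314 → C = 357.56°
d = R·|Δφ| / |cos C| = 6374·0.44680 / 0.99910 = 2851 km

2851 km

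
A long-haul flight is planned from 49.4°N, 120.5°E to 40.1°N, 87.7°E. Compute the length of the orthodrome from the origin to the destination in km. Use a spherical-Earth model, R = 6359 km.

Haversine: a = sin²(Δφ/2)+cos φ₁ cos φ₂ sin²(Δλ/2) = 0.04625;  σ = 2·atan2(√a,√(1−a))
σ = 24.839° → d = Rσ = 6359·0.43352 = 2757 km

2757 km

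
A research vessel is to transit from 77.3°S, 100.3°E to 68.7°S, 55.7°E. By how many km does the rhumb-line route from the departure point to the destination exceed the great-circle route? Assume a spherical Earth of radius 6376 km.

Great circle: cos σ = sin φ₁ sin φ₂ + cos φ₁ cos φ₂ cos Δλ,  σ = 0.2624 rad → d_gc = 1673.3 km
Rhumb line: Δψ = +0.5246, q = Δφ/Δψ = 0.2861, d_rh = R√(Δφ²+q²Δλ²) = 1712.4 km
Excess = 1712.4 − 1673.3 = 39.1 ≈ 39 km

39 km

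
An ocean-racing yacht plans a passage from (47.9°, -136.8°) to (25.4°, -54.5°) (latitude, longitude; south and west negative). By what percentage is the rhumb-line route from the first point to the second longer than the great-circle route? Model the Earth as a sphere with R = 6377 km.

3.7%

Great circle: σ = 1.1599 rad → d_gc = Rσ = 7396.9 km
Rhumb: Δφ = -0.3927, Δλ = +1.4364, Δψ = -0.4963, q = Δφ/Δψ = 0.7913 → d_rh = R√(Δφ²+q²Δλ²) = 7668.7 km
Excess = (7668.7 − 7396.9) / 7396.9 = 271.8 / 7396.9 = 3.67% ≈ 3.7%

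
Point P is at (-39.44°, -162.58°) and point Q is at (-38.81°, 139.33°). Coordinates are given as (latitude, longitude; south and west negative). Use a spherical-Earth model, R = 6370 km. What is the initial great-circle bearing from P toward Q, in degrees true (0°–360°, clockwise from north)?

251.4°

N = sin Δλ·cos φ₂ = -0.6615;  D = cos φ₁ sin φ₂ − sin φ₁ cos φ₂ cos Δλ = -0.2224
initial course = atan2(N, D) = 251.42°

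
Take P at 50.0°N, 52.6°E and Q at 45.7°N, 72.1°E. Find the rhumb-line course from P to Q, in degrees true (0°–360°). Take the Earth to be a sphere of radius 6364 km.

Δψ = ln[tan(π/4+φ₂/2)/tan(π/4+φ₁/2)] = -0.1119
Δλ = +0.3403 rad (taken the short way round)
course = atan2(Δλ, Δψ) = 108.20°

108.2°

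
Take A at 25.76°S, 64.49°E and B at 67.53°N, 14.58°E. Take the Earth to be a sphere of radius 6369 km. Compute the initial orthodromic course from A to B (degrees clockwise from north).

N = sin Δλ·cos φ₂ = -0.2924;  D = cos φ₁ sin φ₂ − sin φ₁ cos φ₂ cos Δλ = +0.9392
initial course = atan2(N, D) = 342.71°

342.7°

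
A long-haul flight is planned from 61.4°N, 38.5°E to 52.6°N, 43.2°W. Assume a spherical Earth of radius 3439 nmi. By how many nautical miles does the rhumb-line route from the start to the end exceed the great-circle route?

168 nmi

Great circle: cos σ = sin φ₁ sin φ₂ + cos φ₁ cos φ₂ cos Δλ,  σ = 0.7385 rad → d_gc = 2539.8 nmi
Rhumb line: Δψ = -0.2836, q = Δφ/Δψ = 0.5415, d_rh = R√(Δφ²+q²Δλ²) = 2707.7 nmi
Excess = 2707.7 − 2539.8 = 167.9 ≈ 168 nmi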